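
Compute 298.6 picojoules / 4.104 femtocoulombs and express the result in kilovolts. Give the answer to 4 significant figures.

(298.6 × 10⁻¹²) / (4.104 × 10⁻¹⁵) = 72.7583 × 10³ V

72.76 kilovolts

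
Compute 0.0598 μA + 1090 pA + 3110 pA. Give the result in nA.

64 nA

In nA:
  0.0598 μA = 0.0598e3 nA = 59.8
  1090 pA = 1090e-3 nA = 1.09
  3110 pA = 3110e-3 nA = 3.11
Sum: 59.8 + 1.09 + 3.11 = 64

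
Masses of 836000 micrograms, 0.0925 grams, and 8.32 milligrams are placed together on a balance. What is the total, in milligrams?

936.82 milligrams

In milligrams:
  836000 micrograms = 836000e-3 milligrams = 836
  0.0925 grams = 0.0925e3 milligrams = 92.5
  8.32 milligrams → 8.32
Sum: 836 + 92.5 + 8.32 = 936.82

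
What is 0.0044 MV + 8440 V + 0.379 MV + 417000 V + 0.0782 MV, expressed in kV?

In kV:
  0.0044 MV = 0.0044 × 10^3 kV = 4.4
  8440 V = 8440 × 10^-3 kV = 8.44
  0.379 MV = 0.379 × 10^3 kV = 379
  417000 V = 417000 × 10^-3 kV = 417
  0.0782 MV = 0.0782 × 10^3 kV = 78.2
Sum: 4.4 + 8.44 + 379 + 417 + 78.2 = 887.04

887.04 kV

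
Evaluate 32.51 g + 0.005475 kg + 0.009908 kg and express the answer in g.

In g:
  32.51 g → 32.51
  0.005475 kg = 0.005475e3 g = 5.475
  0.009908 kg = 0.009908e3 g = 9.908
Sum: 32.51 + 5.475 + 9.908 = 47.893

47.893 g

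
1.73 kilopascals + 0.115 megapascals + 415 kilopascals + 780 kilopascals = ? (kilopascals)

In kilopascals:
  1.73 kilopascals → 1.73
  0.115 megapascals = 0.115 × 10³ kilopascals = 115
  415 kilopascals → 415
  780 kilopascals → 780
Sum: 1.73 + 115 + 415 + 780 = 1311.73

1311.73 kilopascals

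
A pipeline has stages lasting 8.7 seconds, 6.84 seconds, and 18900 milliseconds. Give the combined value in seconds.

34.44 seconds

In seconds:
  8.7 seconds → 8.7
  6.84 seconds → 6.84
  18900 milliseconds = 18900 × 10⁻³ seconds = 18.9
Sum: 8.7 + 6.84 + 18.9 = 34.44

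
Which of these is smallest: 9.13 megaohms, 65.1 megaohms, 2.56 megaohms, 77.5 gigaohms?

2.56 megaohms

9.13 megaohms = 9130000 ohms
65.1 megaohms = 65100000 ohms
2.56 megaohms = 2560000 ohms
77.5 gigaohms = 77500000000 ohms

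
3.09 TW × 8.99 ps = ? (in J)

27.7791 J

3.09 × 10^12 × 8.99 × 10^-12 = 27.7791 J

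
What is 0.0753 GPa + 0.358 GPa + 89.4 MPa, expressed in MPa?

In MPa:
  0.0753 GPa = 0.0753 × 10³ MPa = 75.3
  0.358 GPa = 0.358 × 10³ MPa = 358
  89.4 MPa → 89.4
Sum: 75.3 + 358 + 89.4 = 522.7

522.7 MPa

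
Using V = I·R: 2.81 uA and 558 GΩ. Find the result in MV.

1.56798 MV

2.81 × 10⁻⁶ × 558 × 10⁹ = 1567.98 × 10³ V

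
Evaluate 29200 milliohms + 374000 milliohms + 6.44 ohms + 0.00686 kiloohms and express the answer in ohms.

416.5 ohms

In ohms:
  29200 milliohms = 29200 × 10⁻³ ohms = 29.2
  374000 milliohms = 374000 × 10⁻³ ohms = 374
  6.44 ohms → 6.44
  0.00686 kiloohms = 0.00686 × 10³ ohms = 6.86
Sum: 29.2 + 374 + 6.44 + 6.86 = 416.5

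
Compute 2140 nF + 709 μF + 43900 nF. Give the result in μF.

755.04 μF

In μF:
  2140 nF = 2140 × 10⁻³ μF = 2.14
  709 μF → 709
  43900 nF = 43900 × 10⁻³ μF = 43.9
Sum: 2.14 + 709 + 43.9 = 755.04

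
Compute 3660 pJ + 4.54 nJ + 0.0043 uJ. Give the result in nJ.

In nJ:
  3660 pJ = 3660 × 10⁻³ nJ = 3.66
  4.54 nJ → 4.54
  0.0043 uJ = 0.0043 × 10³ nJ = 4.3
Sum: 3.66 + 4.54 + 4.3 = 12.5

12.5 nJ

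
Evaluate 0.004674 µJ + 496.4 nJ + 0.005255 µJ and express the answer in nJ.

506.329 nJ

In nJ:
  0.004674 µJ = 0.004674e3 nJ = 4.674
  496.4 nJ → 496.4
  0.005255 µJ = 0.005255e3 nJ = 5.255
Sum: 4.674 + 496.4 + 5.255 = 506.329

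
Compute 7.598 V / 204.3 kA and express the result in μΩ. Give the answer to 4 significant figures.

37.19 μΩ

(7.598) / (204.3 × 10³) = 0.0371904 × 10⁻³ Ω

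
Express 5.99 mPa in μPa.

5990 μPa

milli = 10⁻³, micro = 10⁻⁶; factor is 10³.
5.99 × 10³ = 5990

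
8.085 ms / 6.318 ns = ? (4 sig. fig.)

1280000

(8.085e-3) / (6.318e-9) = 1.2797e6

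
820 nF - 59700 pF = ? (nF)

In nF:
  820 nF → 820
  59700 pF = 59700 × 10^-3 nF = 59.7
Difference: 820 - 59.7 = 760.3

760.3 nF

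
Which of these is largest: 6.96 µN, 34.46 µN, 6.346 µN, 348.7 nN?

6.96 µN = 0.00000696 N
34.46 µN = 0.00003446 N
6.346 µN = 0.000006346 N
348.7 nN = 0.0000003487 N

34.46 µN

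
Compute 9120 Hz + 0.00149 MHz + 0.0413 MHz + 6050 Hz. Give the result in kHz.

57.96 kHz

In kHz:
  9120 Hz = 9120e-3 kHz = 9.12
  0.00149 MHz = 0.00149e3 kHz = 1.49
  0.0413 MHz = 0.0413e3 kHz = 41.3
  6050 Hz = 6050e-3 kHz = 6.05
Sum: 9.12 + 1.49 + 41.3 + 6.05 = 57.96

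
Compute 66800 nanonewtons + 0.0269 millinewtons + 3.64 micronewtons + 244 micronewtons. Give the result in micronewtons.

In micronewtons:
  66800 nanonewtons = 66800 × 10^-3 micronewtons = 66.8
  0.0269 millinewtons = 0.0269 × 10^3 micronewtons = 26.9
  3.64 micronewtons → 3.64
  244 micronewtons → 244
Sum: 66.8 + 26.9 + 3.64 + 244 = 341.34

341.34 micronewtons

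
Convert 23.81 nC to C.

nano = 10^-9, (no prefix) = 10^0; factor is 10^-9.
23.81 × 10^-9 = 0.00000002381

0.00000002381 C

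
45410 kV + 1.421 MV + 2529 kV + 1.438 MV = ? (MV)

In MV:
  45410 kV = 45410 × 10^-3 MV = 45.41
  1.421 MV → 1.421
  2529 kV = 2529 × 10^-3 MV = 2.529
  1.438 MV → 1.438
Sum: 45.41 + 1.421 + 2.529 + 1.438 = 50.798

50.798 MV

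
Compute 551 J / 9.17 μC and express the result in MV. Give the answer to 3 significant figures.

(551) / (9.17 × 10⁻⁶) = 60.087 × 10⁶ V

60.1 MV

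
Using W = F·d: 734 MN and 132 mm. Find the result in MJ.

96.888 MJ

734 × 10⁶ × 132 × 10⁻³ = 96888 × 10³ J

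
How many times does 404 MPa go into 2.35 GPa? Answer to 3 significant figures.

5.82

(2.35 × 10⁹) / (404 × 10⁶) = 0.005817 × 10³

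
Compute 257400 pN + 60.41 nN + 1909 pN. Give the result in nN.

319.719 nN

In nN:
  257400 pN = 257400e-3 nN = 257.4
  60.41 nN → 60.41
  1909 pN = 1909e-3 nN = 1.909
Sum: 257.4 + 60.41 + 1.909 = 319.719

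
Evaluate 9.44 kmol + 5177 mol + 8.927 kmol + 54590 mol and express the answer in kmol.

In kmol:
  9.44 kmol → 9.44
  5177 mol = 5177 × 10^-3 kmol = 5.177
  8.927 kmol → 8.927
  54590 mol = 54590 × 10^-3 kmol = 54.59
Sum: 9.44 + 5.177 + 8.927 + 54.59 = 78.134

78.134 kmol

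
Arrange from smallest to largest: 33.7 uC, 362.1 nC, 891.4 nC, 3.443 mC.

33.7 uC = 0.0000337 C
362.1 nC = 0.0000003621 C
891.4 nC = 0.0000008914 C
3.443 mC = 0.003443 C

362.1 nC < 891.4 nC < 33.7 uC < 3.443 mC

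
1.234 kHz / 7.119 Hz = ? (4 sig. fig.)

(1.234 × 10³) / (7.119) = 0.17334 × 10³

173.3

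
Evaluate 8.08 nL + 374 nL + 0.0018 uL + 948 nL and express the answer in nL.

1331.88 nL

In nL:
  8.08 nL → 8.08
  374 nL → 374
  0.0018 uL = 0.0018e3 nL = 1.8
  948 nL → 948
Sum: 8.08 + 374 + 1.8 + 948 = 1331.88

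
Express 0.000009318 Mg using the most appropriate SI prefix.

= 9.318 g; mantissa already in [1, 1000).

9.318 g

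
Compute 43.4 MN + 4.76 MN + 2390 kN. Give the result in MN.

50.55 MN

In MN:
  43.4 MN → 43.4
  4.76 MN → 4.76
  2390 kN = 2390 × 10⁻³ MN = 2.39
Sum: 43.4 + 4.76 + 2.39 = 50.55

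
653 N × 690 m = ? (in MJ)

653 × 690 = 450570 J

0.45057 MJ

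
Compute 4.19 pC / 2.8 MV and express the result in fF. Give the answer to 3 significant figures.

0.00150 fF

(4.19 × 10^-12) / (2.8 × 10^6) = 1.4964 × 10^-18 F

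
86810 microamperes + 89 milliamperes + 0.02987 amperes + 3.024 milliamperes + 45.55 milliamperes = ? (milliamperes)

In milliamperes:
  86810 microamperes = 86810e-3 milliamperes = 86.81
  89 milliamperes → 89
  0.02987 amperes = 0.02987e3 milliamperes = 29.87
  3.024 milliamperes → 3.024
  45.55 milliamperes → 45.55
Sum: 86.81 + 89 + 29.87 + 3.024 + 45.55 = 254.254

254.254 milliamperes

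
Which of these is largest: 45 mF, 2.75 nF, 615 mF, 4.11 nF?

615 mF

45 mF = 0.045 F
2.75 nF = 0.00000000275 F
615 mF = 0.615 F
4.11 nF = 0.00000000411 F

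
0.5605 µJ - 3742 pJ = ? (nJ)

In nJ:
  0.5605 µJ = 0.5605e3 nJ = 560.5
  3742 pJ = 3742e-3 nJ = 3.742
Difference: 560.5 - 3.742 = 556.758

556.758 nJ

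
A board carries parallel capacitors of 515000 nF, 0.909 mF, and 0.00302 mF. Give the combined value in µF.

In µF:
  515000 nF = 515000 × 10^-3 µF = 515
  0.909 mF = 0.909 × 10^3 µF = 909
  0.00302 mF = 0.00302 × 10^3 µF = 3.02
Sum: 515 + 909 + 3.02 = 1427.02

1427.02 µF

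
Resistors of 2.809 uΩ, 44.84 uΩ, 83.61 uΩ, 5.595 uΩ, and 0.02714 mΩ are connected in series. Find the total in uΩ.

163.994 uΩ

In uΩ:
  2.809 uΩ → 2.809
  44.84 uΩ → 44.84
  83.61 uΩ → 83.61
  5.595 uΩ → 5.595
  0.02714 mΩ = 0.02714 × 10³ uΩ = 27.14
Sum: 2.809 + 44.84 + 83.61 + 5.595 + 27.14 = 163.994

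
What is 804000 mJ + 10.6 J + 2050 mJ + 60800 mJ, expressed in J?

In J:
  804000 mJ = 804000 × 10^-3 J = 804
  10.6 J → 10.6
  2050 mJ = 2050 × 10^-3 J = 2.05
  60800 mJ = 60800 × 10^-3 J = 60.8
Sum: 804 + 10.6 + 2.05 + 60.8 = 877.45

877.45 J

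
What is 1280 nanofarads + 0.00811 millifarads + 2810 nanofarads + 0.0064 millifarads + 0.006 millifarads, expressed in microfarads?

24.6 microfarads

In microfarads:
  1280 nanofarads = 1280 × 10^-3 microfarads = 1.28
  0.00811 millifarads = 0.00811 × 10^3 microfarads = 8.11
  2810 nanofarads = 2810 × 10^-3 microfarads = 2.81
  0.0064 millifarads = 0.0064 × 10^3 microfarads = 6.4
  0.006 millifarads = 0.006 × 10^3 microfarads = 6
Sum: 1.28 + 8.11 + 2.81 + 6.4 + 6 = 24.6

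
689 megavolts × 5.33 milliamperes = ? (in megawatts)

3.67237 megawatts

689 × 10^6 × 5.33 × 10^-3 = 3672.37 × 10^3 W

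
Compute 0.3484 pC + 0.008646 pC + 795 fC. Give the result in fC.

1152.046 fC

In fC:
  0.3484 pC = 0.3484 × 10^3 fC = 348.4
  0.008646 pC = 0.008646 × 10^3 fC = 8.646
  795 fC → 795
Sum: 348.4 + 8.646 + 795 = 1152.046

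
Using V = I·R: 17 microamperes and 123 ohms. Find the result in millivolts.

2.091 millivolts

17 × 10⁻⁶ × 123 = 2091 × 10⁻⁶ V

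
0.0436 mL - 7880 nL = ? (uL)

In uL:
  0.0436 mL = 0.0436 × 10³ uL = 43.6
  7880 nL = 7880 × 10⁻³ uL = 7.88
Difference: 43.6 - 7.88 = 35.72

35.72 uL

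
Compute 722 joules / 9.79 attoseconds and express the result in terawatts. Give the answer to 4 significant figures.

73750000 terawatts

(722) / (9.79 × 10^-18) = 73.7487 × 10^18 W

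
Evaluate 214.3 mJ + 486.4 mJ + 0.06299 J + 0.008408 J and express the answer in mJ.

In mJ:
  214.3 mJ → 214.3
  486.4 mJ → 486.4
  0.06299 J = 0.06299 × 10³ mJ = 62.99
  0.008408 J = 0.008408 × 10³ mJ = 8.408
Sum: 214.3 + 486.4 + 62.99 + 8.408 = 772.098

772.098 mJ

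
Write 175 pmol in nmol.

0.175 nmol

pico = 10⁻¹², nano = 10⁻⁹; factor is 10⁻³.
175 × 10⁻³ = 0.175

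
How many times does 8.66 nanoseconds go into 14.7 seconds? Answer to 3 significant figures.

1700000000

(14.7) / (8.66 × 10⁻⁹) = 1.697 × 10⁹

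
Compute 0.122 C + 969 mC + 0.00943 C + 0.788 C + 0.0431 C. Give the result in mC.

1931.53 mC

In mC:
  0.122 C = 0.122 × 10³ mC = 122
  969 mC → 969
  0.00943 C = 0.00943 × 10³ mC = 9.43
  0.788 C = 0.788 × 10³ mC = 788
  0.0431 C = 0.0431 × 10³ mC = 43.1
Sum: 122 + 969 + 9.43 + 788 + 43.1 = 1931.53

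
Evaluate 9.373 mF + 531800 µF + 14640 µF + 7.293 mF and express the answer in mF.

In mF:
  9.373 mF → 9.373
  531800 µF = 531800 × 10⁻³ mF = 531.8
  14640 µF = 14640 × 10⁻³ mF = 14.64
  7.293 mF → 7.293
Sum: 9.373 + 531.8 + 14.64 + 7.293 = 563.106

563.106 mF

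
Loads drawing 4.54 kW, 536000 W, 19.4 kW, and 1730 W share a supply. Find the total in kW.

561.67 kW

In kW:
  4.54 kW → 4.54
  536000 W = 536000 × 10⁻³ kW = 536
  19.4 kW → 19.4
  1730 W = 1730 × 10⁻³ kW = 1.73
Sum: 4.54 + 536 + 19.4 + 1.73 = 561.67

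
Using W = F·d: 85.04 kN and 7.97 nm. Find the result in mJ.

85.04 × 10^3 × 7.97 × 10^-9 = 677.7688 × 10^-6 J

0.6777688 mJ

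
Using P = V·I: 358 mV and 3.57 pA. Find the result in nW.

358 × 10⁻³ × 3.57 × 10⁻¹² = 1278.06 × 10⁻¹⁵ W

0.00127806 nW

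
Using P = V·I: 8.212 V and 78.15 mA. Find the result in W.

0.6417678 W

8.212 × 78.15 × 10⁻³ = 641.7678 × 10⁻³ W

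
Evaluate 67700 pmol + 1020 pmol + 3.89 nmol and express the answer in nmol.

In nmol:
  67700 pmol = 67700 × 10⁻³ nmol = 67.7
  1020 pmol = 1020 × 10⁻³ nmol = 1.02
  3.89 nmol → 3.89
Sum: 67.7 + 1.02 + 3.89 = 72.61

72.61 nmol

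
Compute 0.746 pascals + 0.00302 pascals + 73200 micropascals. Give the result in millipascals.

822.22 millipascals

In millipascals:
  0.746 pascals = 0.746 × 10^3 millipascals = 746
  0.00302 pascals = 0.00302 × 10^3 millipascals = 3.02
  73200 micropascals = 73200 × 10^-3 millipascals = 73.2
Sum: 746 + 3.02 + 73.2 = 822.22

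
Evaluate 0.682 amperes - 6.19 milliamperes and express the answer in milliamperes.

675.81 milliamperes

In milliamperes:
  0.682 amperes = 0.682e3 milliamperes = 682
  6.19 milliamperes → 6.19
Difference: 682 - 6.19 = 675.81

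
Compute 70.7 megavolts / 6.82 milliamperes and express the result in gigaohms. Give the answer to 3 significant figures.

10.4 gigaohms

(70.7e6) / (6.82e-3) = 10.367e9 Ω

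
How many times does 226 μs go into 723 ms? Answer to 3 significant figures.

3200

(723 × 10⁻³) / (226 × 10⁻⁶) = 3.199 × 10³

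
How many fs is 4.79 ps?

pico = 10⁻¹², femto = 10⁻¹⁵; factor is 10³.
4.79 × 10³ = 4790

4790 fs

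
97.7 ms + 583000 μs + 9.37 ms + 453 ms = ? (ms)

1143.07 ms

In ms:
  97.7 ms → 97.7
  583000 μs = 583000e-3 ms = 583
  9.37 ms → 9.37
  453 ms → 453
Sum: 97.7 + 583 + 9.37 + 453 = 1143.07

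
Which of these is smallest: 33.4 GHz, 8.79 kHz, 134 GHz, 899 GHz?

33.4 GHz = 33400000000 Hz
8.79 kHz = 8790 Hz
134 GHz = 134000000000 Hz
899 GHz = 899000000000 Hz

8.79 kHz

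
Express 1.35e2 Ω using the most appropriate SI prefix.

135 Ω

= 135 Ω; mantissa already in [1, 1000).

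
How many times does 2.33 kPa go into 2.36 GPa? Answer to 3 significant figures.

1010000

(2.36 × 10⁹) / (2.33 × 10³) = 1.013 × 10⁶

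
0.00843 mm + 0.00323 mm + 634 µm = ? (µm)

645.66 µm

In µm:
  0.00843 mm = 0.00843e3 µm = 8.43
  0.00323 mm = 0.00323e3 µm = 3.23
  634 µm → 634
Sum: 8.43 + 3.23 + 634 = 645.66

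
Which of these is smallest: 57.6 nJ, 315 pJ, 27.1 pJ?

57.6 nJ = 0.0000000576 J
315 pJ = 0.000000000315 J
27.1 pJ = 0.0000000000271 J

27.1 pJ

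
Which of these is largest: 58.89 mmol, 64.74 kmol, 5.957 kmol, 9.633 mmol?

58.89 mmol = 0.05889 mol
64.74 kmol = 64740 mol
5.957 kmol = 5957 mol
9.633 mmol = 0.009633 mol

64.74 kmol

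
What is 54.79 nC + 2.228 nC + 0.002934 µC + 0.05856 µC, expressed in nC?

118.512 nC

In nC:
  54.79 nC → 54.79
  2.228 nC → 2.228
  0.002934 µC = 0.002934 × 10^3 nC = 2.934
  0.05856 µC = 0.05856 × 10^3 nC = 58.56
Sum: 54.79 + 2.228 + 2.934 + 58.56 = 118.512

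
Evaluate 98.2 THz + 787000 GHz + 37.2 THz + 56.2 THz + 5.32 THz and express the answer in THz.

983.92 THz

In THz:
  98.2 THz → 98.2
  787000 GHz = 787000 × 10⁻³ THz = 787
  37.2 THz → 37.2
  56.2 THz → 56.2
  5.32 THz → 5.32
Sum: 98.2 + 787 + 37.2 + 56.2 + 5.32 = 983.92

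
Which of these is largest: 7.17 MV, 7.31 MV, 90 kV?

7.17 MV = 7170000 V
7.31 MV = 7310000 V
90 kV = 90000 V

7.31 MV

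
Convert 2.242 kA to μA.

2242000000 μA

kilo = 1e3, micro = 1e-6; factor is 1e9.
2.242 × 1e9 = 2242000000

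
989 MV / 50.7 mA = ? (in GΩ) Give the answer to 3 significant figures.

(989e6) / (50.7e-3) = 19.507e9 Ω

19.5 GΩ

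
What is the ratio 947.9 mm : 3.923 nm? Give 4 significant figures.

241600000

(947.9 × 10^-3) / (3.923 × 10^-9) = 241.63 × 10^6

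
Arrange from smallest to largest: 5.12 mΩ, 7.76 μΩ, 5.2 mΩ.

7.76 μΩ < 5.12 mΩ < 5.2 mΩ

5.12 mΩ = 0.00512 Ω
7.76 μΩ = 0.00000776 Ω
5.2 mΩ = 0.0052 Ω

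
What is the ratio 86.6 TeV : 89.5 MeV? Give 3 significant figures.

(86.6e12) / (89.5e6) = 0.9676e6

968000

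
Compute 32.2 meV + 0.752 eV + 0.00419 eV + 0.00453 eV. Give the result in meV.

In meV:
  32.2 meV → 32.2
  0.752 eV = 0.752 × 10^3 meV = 752
  0.00419 eV = 0.00419 × 10^3 meV = 4.19
  0.00453 eV = 0.00453 × 10^3 meV = 4.53
Sum: 32.2 + 752 + 4.19 + 4.53 = 792.92

792.92 meV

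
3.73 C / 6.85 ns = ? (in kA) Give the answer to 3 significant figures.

(3.73) / (6.85e-9) = 0.54453e9 A

545000 kA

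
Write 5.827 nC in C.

nano = 10⁻⁹, (no prefix) = 10⁰; factor is 10⁻⁹.
5.827 × 10⁻⁹ = 0.000000005827

0.000000005827 C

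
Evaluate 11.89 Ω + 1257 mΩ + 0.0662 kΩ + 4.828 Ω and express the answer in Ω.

84.175 Ω

In Ω:
  11.89 Ω → 11.89
  1257 mΩ = 1257 × 10⁻³ Ω = 1.257
  0.0662 kΩ = 0.0662 × 10³ Ω = 66.2
  4.828 Ω → 4.828
Sum: 11.89 + 1.257 + 66.2 + 4.828 = 84.175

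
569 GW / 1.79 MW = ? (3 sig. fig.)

318000

(569 × 10^9) / (1.79 × 10^6) = 317.9 × 10^3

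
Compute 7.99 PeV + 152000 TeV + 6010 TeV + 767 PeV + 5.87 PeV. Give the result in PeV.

In PeV:
  7.99 PeV → 7.99
  152000 TeV = 152000e-3 PeV = 152
  6010 TeV = 6010e-3 PeV = 6.01
  767 PeV → 767
  5.87 PeV → 5.87
Sum: 7.99 + 152 + 6.01 + 767 + 5.87 = 938.87

938.87 PeV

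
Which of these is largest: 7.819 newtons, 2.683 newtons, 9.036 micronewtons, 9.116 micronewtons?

7.819 newtons

7.819 newtons = 7.819 newtons
2.683 newtons = 2.683 newtons
9.036 micronewtons = 0.000009036 newtons
9.116 micronewtons = 0.000009116 newtons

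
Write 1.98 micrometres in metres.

micro = 10^-6, (no prefix) = 10^0; factor is 10^-6.
1.98 × 10^-6 = 0.00000198

0.00000198 metres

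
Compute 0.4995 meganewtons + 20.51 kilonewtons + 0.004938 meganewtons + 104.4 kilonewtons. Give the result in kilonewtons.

629.348 kilonewtons

In kilonewtons:
  0.4995 meganewtons = 0.4995 × 10^3 kilonewtons = 499.5
  20.51 kilonewtons → 20.51
  0.004938 meganewtons = 0.004938 × 10^3 kilonewtons = 4.938
  104.4 kilonewtons → 104.4
Sum: 499.5 + 20.51 + 4.938 + 104.4 = 629.348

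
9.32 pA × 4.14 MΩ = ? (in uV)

9.32e-12 × 4.14e6 = 38.5848e-6 V

38.5848 uV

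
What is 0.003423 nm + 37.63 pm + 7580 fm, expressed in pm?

48.633 pm

In pm:
  0.003423 nm = 0.003423 × 10³ pm = 3.423
  37.63 pm → 37.63
  7580 fm = 7580 × 10⁻³ pm = 7.58
Sum: 3.423 + 37.63 + 7.58 = 48.633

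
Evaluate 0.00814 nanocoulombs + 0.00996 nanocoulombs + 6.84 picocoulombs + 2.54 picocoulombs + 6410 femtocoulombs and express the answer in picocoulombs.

33.89 picocoulombs

In picocoulombs:
  0.00814 nanocoulombs = 0.00814 × 10³ picocoulombs = 8.14
  0.00996 nanocoulombs = 0.00996 × 10³ picocoulombs = 9.96
  6.84 picocoulombs → 6.84
  2.54 picocoulombs → 2.54
  6410 femtocoulombs = 6410 × 10⁻³ picocoulombs = 6.41
Sum: 8.14 + 9.96 + 6.84 + 2.54 + 6.41 = 33.89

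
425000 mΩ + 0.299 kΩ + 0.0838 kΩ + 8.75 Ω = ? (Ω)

816.55 Ω

In Ω:
  425000 mΩ = 425000 × 10⁻³ Ω = 425
  0.299 kΩ = 0.299 × 10³ Ω = 299
  0.0838 kΩ = 0.0838 × 10³ Ω = 83.8
  8.75 Ω → 8.75
Sum: 425 + 299 + 83.8 + 8.75 = 816.55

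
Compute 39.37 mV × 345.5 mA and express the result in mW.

13.602335 mW

39.37 × 10^-3 × 345.5 × 10^-3 = 13602.335 × 10^-6 W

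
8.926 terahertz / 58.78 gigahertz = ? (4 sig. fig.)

151.9

(8.926 × 10^12) / (58.78 × 10^9) = 0.15185 × 10^3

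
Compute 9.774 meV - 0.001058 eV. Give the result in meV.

In meV:
  9.774 meV → 9.774
  0.001058 eV = 0.001058e3 meV = 1.058
Difference: 9.774 - 1.058 = 8.716

8.716 meV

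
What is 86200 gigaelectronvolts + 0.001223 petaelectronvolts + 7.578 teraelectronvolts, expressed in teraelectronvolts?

95.001 teraelectronvolts

In teraelectronvolts:
  86200 gigaelectronvolts = 86200 × 10^-3 teraelectronvolts = 86.2
  0.001223 petaelectronvolts = 0.001223 × 10^3 teraelectronvolts = 1.223
  7.578 teraelectronvolts → 7.578
Sum: 86.2 + 1.223 + 7.578 = 95.001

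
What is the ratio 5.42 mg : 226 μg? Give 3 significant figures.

24.0

(5.42 × 10⁻³) / (226 × 10⁻⁶) = 0.02398 × 10³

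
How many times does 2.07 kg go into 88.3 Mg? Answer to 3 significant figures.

42700

(88.3 × 10^6) / (2.07 × 10^3) = 42.66 × 10^3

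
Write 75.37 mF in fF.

75370000000000 fF

milli = 10^-3, femto = 10^-15; factor is 10^12.
75.37 × 10^12 = 75370000000000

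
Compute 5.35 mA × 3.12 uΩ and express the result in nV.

16.692 nV

5.35 × 10⁻³ × 3.12 × 10⁻⁶ = 16.692 × 10⁻⁹ V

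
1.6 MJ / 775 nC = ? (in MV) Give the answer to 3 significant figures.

(1.6 × 10^6) / (775 × 10^-9) = 0.0020645 × 10^15 V

2060000 MV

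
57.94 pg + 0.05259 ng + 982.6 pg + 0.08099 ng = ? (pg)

In pg:
  57.94 pg → 57.94
  0.05259 ng = 0.05259 × 10³ pg = 52.59
  982.6 pg → 982.6
  0.08099 ng = 0.08099 × 10³ pg = 80.99
Sum: 57.94 + 52.59 + 982.6 + 80.99 = 1174.12

1174.12 pg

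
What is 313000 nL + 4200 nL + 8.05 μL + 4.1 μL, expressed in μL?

In μL:
  313000 nL = 313000 × 10⁻³ μL = 313
  4200 nL = 4200 × 10⁻³ μL = 4.2
  8.05 μL → 8.05
  4.1 μL → 4.1
Sum: 313 + 4.2 + 8.05 + 4.1 = 329.35

329.35 μL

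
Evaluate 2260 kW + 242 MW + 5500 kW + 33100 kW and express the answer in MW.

In MW:
  2260 kW = 2260 × 10⁻³ MW = 2.26
  242 MW → 242
  5500 kW = 5500 × 10⁻³ MW = 5.5
  33100 kW = 33100 × 10⁻³ MW = 33.1
Sum: 2.26 + 242 + 5.5 + 33.1 = 282.86

282.86 MW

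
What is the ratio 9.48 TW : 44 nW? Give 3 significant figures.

215000000000000000000

(9.48e12) / (44e-9) = 0.2155e21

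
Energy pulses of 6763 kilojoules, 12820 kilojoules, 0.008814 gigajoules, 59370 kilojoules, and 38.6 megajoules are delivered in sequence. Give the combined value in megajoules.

126.367 megajoules

In megajoules:
  6763 kilojoules = 6763 × 10⁻³ megajoules = 6.763
  12820 kilojoules = 12820 × 10⁻³ megajoules = 12.82
  0.008814 gigajoules = 0.008814 × 10³ megajoules = 8.814
  59370 kilojoules = 59370 × 10⁻³ megajoules = 59.37
  38.6 megajoules → 38.6
Sum: 6.763 + 12.82 + 8.814 + 59.37 + 38.6 = 126.367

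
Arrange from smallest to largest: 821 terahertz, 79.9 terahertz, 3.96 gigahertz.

3.96 gigahertz < 79.9 terahertz < 821 terahertz

821 terahertz = 821000000000000 hertz
79.9 terahertz = 79900000000000 hertz
3.96 gigahertz = 3960000000 hertz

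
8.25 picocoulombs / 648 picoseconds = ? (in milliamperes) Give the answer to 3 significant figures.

12.7 milliamperes

(8.25 × 10⁻¹²) / (648 × 10⁻¹²) = 0.012731 A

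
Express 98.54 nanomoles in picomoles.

98540 picomoles

nano = 10^-9, pico = 10^-12; factor is 10^3.
98.54 × 10^3 = 98540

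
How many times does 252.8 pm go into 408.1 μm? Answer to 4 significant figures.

(408.1e-6) / (252.8e-12) = 1.6143e6

1614000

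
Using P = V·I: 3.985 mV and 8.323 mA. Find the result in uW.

33.167155 uW

3.985 × 10^-3 × 8.323 × 10^-3 = 33.167155 × 10^-6 W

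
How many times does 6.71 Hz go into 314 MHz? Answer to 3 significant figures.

(314 × 10⁶) / (6.71) = 46.8 × 10⁶

46800000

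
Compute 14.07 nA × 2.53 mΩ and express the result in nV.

14.07 × 10^-9 × 2.53 × 10^-3 = 35.5971 × 10^-12 V

0.0355971 nV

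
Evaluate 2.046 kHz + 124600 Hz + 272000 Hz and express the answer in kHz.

In kHz:
  2.046 kHz → 2.046
  124600 Hz = 124600 × 10^-3 kHz = 124.6
  272000 Hz = 272000 × 10^-3 kHz = 272
Sum: 2.046 + 124.6 + 272 = 398.646

398.646 kHz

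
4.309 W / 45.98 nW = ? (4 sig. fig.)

(4.309) / (45.98 × 10^-9) = 0.093715 × 10^9

93710000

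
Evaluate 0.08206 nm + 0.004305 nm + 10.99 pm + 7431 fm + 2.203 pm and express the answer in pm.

106.989 pm

In pm:
  0.08206 nm = 0.08206 × 10³ pm = 82.06
  0.004305 nm = 0.004305 × 10³ pm = 4.305
  10.99 pm → 10.99
  7431 fm = 7431 × 10⁻³ pm = 7.431
  2.203 pm → 2.203
Sum: 82.06 + 4.305 + 10.99 + 7.431 + 2.203 = 106.989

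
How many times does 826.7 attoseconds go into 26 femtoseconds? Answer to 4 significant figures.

(26 × 10^-15) / (826.7 × 10^-18) = 0.03145 × 10^3

31.45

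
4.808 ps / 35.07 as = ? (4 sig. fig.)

(4.808 × 10⁻¹²) / (35.07 × 10⁻¹⁸) = 0.1371 × 10⁶

137100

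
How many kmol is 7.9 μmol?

0.0000000079 kmol

micro = 1e-6, kilo = 1e3; factor is 1e-9.
7.9 × 1e-9 = 0.0000000079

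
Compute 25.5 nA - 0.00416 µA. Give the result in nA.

In nA:
  25.5 nA → 25.5
  0.00416 µA = 0.00416 × 10^3 nA = 4.16
Difference: 25.5 - 4.16 = 21.34

21.34 nA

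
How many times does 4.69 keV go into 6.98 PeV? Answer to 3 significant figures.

1490000000000

(6.98e15) / (4.69e3) = 1.488e12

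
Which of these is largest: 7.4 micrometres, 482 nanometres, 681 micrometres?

681 micrometres

7.4 micrometres = 0.0000074 metres
482 nanometres = 0.000000482 metres
681 micrometres = 0.000681 metres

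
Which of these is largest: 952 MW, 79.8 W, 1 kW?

952 MW

952 MW = 952000000 W
79.8 W = 79.8 W
1 kW = 1000 W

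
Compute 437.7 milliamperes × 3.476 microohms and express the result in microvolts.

437.7 × 10⁻³ × 3.476 × 10⁻⁶ = 1521.4452 × 10⁻⁹ V

1.5214452 microvolts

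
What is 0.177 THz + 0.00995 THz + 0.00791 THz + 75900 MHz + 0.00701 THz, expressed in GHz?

277.77 GHz

In GHz:
  0.177 THz = 0.177 × 10³ GHz = 177
  0.00995 THz = 0.00995 × 10³ GHz = 9.95
  0.00791 THz = 0.00791 × 10³ GHz = 7.91
  75900 MHz = 75900 × 10⁻³ GHz = 75.9
  0.00701 THz = 0.00701 × 10³ GHz = 7.01
Sum: 177 + 9.95 + 7.91 + 75.9 + 7.01 = 277.77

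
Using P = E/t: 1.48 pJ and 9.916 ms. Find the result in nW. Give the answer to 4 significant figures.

0.1493 nW

(1.48e-12) / (9.916e-3) = 0.149254e-9 W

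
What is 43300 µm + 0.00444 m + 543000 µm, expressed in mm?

In mm:
  43300 µm = 43300 × 10⁻³ mm = 43.3
  0.00444 m = 0.00444 × 10³ mm = 4.44
  543000 µm = 543000 × 10⁻³ mm = 543
Sum: 43.3 + 4.44 + 543 = 590.74

590.74 mm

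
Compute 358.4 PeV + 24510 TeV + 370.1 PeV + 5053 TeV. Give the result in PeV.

758.063 PeV

In PeV:
  358.4 PeV → 358.4
  24510 TeV = 24510e-3 PeV = 24.51
  370.1 PeV → 370.1
  5053 TeV = 5053e-3 PeV = 5.053
Sum: 358.4 + 24.51 + 370.1 + 5.053 = 758.063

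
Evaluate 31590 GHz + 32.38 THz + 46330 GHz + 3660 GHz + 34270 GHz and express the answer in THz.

In THz:
  31590 GHz = 31590 × 10⁻³ THz = 31.59
  32.38 THz → 32.38
  46330 GHz = 46330 × 10⁻³ THz = 46.33
  3660 GHz = 3660 × 10⁻³ THz = 3.66
  34270 GHz = 34270 × 10⁻³ THz = 34.27
Sum: 31.59 + 32.38 + 46.33 + 3.66 + 34.27 = 148.23

148.23 THz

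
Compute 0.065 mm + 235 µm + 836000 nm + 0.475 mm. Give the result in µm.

1611 µm

In µm:
  0.065 mm = 0.065e3 µm = 65
  235 µm → 235
  836000 nm = 836000e-3 µm = 836
  0.475 mm = 0.475e3 µm = 475
Sum: 65 + 235 + 836 + 475 = 1611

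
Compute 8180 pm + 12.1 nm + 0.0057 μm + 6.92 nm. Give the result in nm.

32.9 nm

In nm:
  8180 pm = 8180 × 10^-3 nm = 8.18
  12.1 nm → 12.1
  0.0057 μm = 0.0057 × 10^3 nm = 5.7
  6.92 nm → 6.92
Sum: 8.18 + 12.1 + 5.7 + 6.92 = 32.9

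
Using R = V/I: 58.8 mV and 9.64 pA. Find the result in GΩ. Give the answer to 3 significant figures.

6.10 GΩ

(58.8e-3) / (9.64e-12) = 6.0996e9 Ω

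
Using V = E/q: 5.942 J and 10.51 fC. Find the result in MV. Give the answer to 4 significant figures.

565400000 MV

(5.942) / (10.51 × 10^-15) = 0.565366 × 10^15 V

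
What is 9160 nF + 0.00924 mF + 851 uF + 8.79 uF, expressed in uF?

In uF:
  9160 nF = 9160e-3 uF = 9.16
  0.00924 mF = 0.00924e3 uF = 9.24
  851 uF → 851
  8.79 uF → 8.79
Sum: 9.16 + 9.24 + 851 + 8.79 = 878.19

878.19 uF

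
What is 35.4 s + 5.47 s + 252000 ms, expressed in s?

292.87 s

In s:
  35.4 s → 35.4
  5.47 s → 5.47
  252000 ms = 252000 × 10⁻³ s = 252
Sum: 35.4 + 5.47 + 252 = 292.87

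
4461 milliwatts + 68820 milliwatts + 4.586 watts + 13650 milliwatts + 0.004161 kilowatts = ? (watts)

95.678 watts

In watts:
  4461 milliwatts = 4461 × 10⁻³ watts = 4.461
  68820 milliwatts = 68820 × 10⁻³ watts = 68.82
  4.586 watts → 4.586
  13650 milliwatts = 13650 × 10⁻³ watts = 13.65
  0.004161 kilowatts = 0.004161 × 10³ watts = 4.161
Sum: 4.461 + 68.82 + 4.586 + 13.65 + 4.161 = 95.678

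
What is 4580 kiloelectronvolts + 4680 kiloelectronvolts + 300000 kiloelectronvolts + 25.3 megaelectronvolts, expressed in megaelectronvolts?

334.56 megaelectronvolts

In megaelectronvolts:
  4580 kiloelectronvolts = 4580 × 10⁻³ megaelectronvolts = 4.58
  4680 kiloelectronvolts = 4680 × 10⁻³ megaelectronvolts = 4.68
  300000 kiloelectronvolts = 300000 × 10⁻³ megaelectronvolts = 300
  25.3 megaelectronvolts → 25.3
Sum: 4.58 + 4.68 + 300 + 25.3 = 334.56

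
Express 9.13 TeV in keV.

9130000000 keV

tera = 1e12, kilo = 1e3; factor is 1e9.
9.13 × 1e9 = 9130000000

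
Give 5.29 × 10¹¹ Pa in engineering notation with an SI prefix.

529 GPa

= 529 × 10⁹ Pa; 10⁹ is giga.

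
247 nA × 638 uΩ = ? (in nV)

0.157586 nV

247e-9 × 638e-6 = 157586e-15 V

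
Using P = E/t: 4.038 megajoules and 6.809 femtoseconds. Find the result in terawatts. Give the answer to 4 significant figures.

(4.038 × 10⁶) / (6.809 × 10⁻¹⁵) = 0.593039 × 10²¹ W

593000000 terawatts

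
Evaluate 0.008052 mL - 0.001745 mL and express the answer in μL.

6.307 μL

In μL:
  0.008052 mL = 0.008052e3 μL = 8.052
  0.001745 mL = 0.001745e3 μL = 1.745
Difference: 8.052 - 1.745 = 6.307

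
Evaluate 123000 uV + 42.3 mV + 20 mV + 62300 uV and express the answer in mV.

247.6 mV

In mV:
  123000 uV = 123000 × 10^-3 mV = 123
  42.3 mV → 42.3
  20 mV → 20
  62300 uV = 62300 × 10^-3 mV = 62.3
Sum: 123 + 42.3 + 20 + 62.3 = 247.6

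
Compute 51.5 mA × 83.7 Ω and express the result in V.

4.31055 V

51.5e-3 × 83.7 = 4310.55e-3 V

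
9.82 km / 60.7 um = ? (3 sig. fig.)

(9.82e3) / (60.7e-6) = 0.1618e9

162000000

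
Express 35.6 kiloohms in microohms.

kilo = 10³, micro = 10⁻⁶; factor is 10⁹.
35.6 × 10⁹ = 35600000000

35600000000 microohms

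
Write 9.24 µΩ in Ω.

0.00000924 Ω

micro = 10⁻⁶, (no prefix) = 10⁰; factor is 10⁻⁶.
9.24 × 10⁻⁶ = 0.00000924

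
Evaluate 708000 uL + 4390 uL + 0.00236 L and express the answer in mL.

In mL:
  708000 uL = 708000 × 10⁻³ mL = 708
  4390 uL = 4390 × 10⁻³ mL = 4.39
  0.00236 L = 0.00236 × 10³ mL = 2.36
Sum: 708 + 4.39 + 2.36 = 714.75

714.75 mL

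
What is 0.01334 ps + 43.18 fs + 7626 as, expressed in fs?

64.146 fs

In fs:
  0.01334 ps = 0.01334e3 fs = 13.34
  43.18 fs → 43.18
  7626 as = 7626e-3 fs = 7.626
Sum: 13.34 + 43.18 + 7.626 = 64.146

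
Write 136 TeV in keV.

tera = 1e12, kilo = 1e3; factor is 1e9.
136 × 1e9 = 136000000000

136000000000 keV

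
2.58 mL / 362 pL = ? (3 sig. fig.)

(2.58 × 10⁻³) / (362 × 10⁻¹²) = 0.007127 × 10⁹

7130000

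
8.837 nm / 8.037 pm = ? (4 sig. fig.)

1100

(8.837e-9) / (8.037e-12) = 1.0995e3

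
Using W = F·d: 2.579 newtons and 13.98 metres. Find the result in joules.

2.579 × 13.98 = 36.05442 J

36.05442 joules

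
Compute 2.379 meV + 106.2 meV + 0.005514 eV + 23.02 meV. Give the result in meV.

137.113 meV

In meV:
  2.379 meV → 2.379
  106.2 meV → 106.2
  0.005514 eV = 0.005514e3 meV = 5.514
  23.02 meV → 23.02
Sum: 2.379 + 106.2 + 5.514 + 23.02 = 137.113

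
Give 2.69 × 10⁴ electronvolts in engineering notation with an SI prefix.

26.9 kiloelectronvolts

= 26.9 × 10³ electronvolts; 10³ is kilo.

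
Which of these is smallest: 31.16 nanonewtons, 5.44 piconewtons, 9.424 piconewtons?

31.16 nanonewtons = 0.00000003116 newtons
5.44 piconewtons = 0.00000000000544 newtons
9.424 piconewtons = 0.000000000009424 newtons

5.44 piconewtons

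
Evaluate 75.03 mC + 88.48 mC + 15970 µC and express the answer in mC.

In mC:
  75.03 mC → 75.03
  88.48 mC → 88.48
  15970 µC = 15970 × 10^-3 mC = 15.97
Sum: 75.03 + 88.48 + 15.97 = 179.48

179.48 mC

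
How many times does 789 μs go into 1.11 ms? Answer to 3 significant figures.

1.41

(1.11 × 10^-3) / (789 × 10^-6) = 0.001407 × 10^3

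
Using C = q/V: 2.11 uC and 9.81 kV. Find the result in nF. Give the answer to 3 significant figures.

0.215 nF

(2.11 × 10⁻⁶) / (9.81 × 10³) = 0.21509 × 10⁻⁹ F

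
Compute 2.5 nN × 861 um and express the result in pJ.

2.5 × 10⁻⁹ × 861 × 10⁻⁶ = 2152.5 × 10⁻¹⁵ J

2.1525 pJ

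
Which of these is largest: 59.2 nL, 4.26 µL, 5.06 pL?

4.26 µL

59.2 nL = 0.0000000592 L
4.26 µL = 0.00000426 L
5.06 pL = 0.00000000000506 L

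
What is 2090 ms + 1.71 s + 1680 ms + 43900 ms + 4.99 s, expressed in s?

In s:
  2090 ms = 2090e-3 s = 2.09
  1.71 s → 1.71
  1680 ms = 1680e-3 s = 1.68
  43900 ms = 43900e-3 s = 43.9
  4.99 s → 4.99
Sum: 2.09 + 1.71 + 1.68 + 43.9 + 4.99 = 54.37

54.37 s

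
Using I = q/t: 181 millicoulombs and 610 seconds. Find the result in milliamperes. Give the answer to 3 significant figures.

(181 × 10⁻³) / (610) = 0.29672 × 10⁻³ A

0.297 milliamperes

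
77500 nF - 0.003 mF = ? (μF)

In μF:
  77500 nF = 77500e-3 μF = 77.5
  0.003 mF = 0.003e3 μF = 3
Difference: 77.5 - 3 = 74.5

74.5 μF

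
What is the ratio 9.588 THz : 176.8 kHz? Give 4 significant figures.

(9.588e12) / (176.8e3) = 0.054231e9

54230000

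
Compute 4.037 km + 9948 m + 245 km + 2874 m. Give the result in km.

261.859 km

In km:
  4.037 km → 4.037
  9948 m = 9948e-3 km = 9.948
  245 km → 245
  2874 m = 2874e-3 km = 2.874
Sum: 4.037 + 9.948 + 245 + 2.874 = 261.859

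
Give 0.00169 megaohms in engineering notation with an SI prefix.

1.69 kiloohms

= 1.69e3 ohms; 1e3 is kilo.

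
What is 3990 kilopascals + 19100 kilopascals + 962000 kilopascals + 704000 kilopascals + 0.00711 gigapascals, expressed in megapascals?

In megapascals:
  3990 kilopascals = 3990 × 10⁻³ megapascals = 3.99
  19100 kilopascals = 19100 × 10⁻³ megapascals = 19.1
  962000 kilopascals = 962000 × 10⁻³ megapascals = 962
  704000 kilopascals = 704000 × 10⁻³ megapascals = 704
  0.00711 gigapascals = 0.00711 × 10³ megapascals = 7.11
Sum: 3.99 + 19.1 + 962 + 704 + 7.11 = 1696.2

1696.2 megapascals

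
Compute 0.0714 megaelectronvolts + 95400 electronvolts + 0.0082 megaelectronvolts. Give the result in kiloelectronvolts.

In kiloelectronvolts:
  0.0714 megaelectronvolts = 0.0714e3 kiloelectronvolts = 71.4
  95400 electronvolts = 95400e-3 kiloelectronvolts = 95.4
  0.0082 megaelectronvolts = 0.0082e3 kiloelectronvolts = 8.2
Sum: 71.4 + 95.4 + 8.2 = 175

175 kiloelectronvolts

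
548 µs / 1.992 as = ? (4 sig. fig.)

(548 × 10⁻⁶) / (1.992 × 10⁻¹⁸) = 275.1 × 10¹²

275100000000000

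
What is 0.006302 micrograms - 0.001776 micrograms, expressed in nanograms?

4.526 nanograms

In nanograms:
  0.006302 micrograms = 0.006302e3 nanograms = 6.302
  0.001776 micrograms = 0.001776e3 nanograms = 1.776
Difference: 6.302 - 1.776 = 4.526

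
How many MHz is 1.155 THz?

1155000 MHz

tera = 10¹², mega = 10⁶; factor is 10⁶.
1.155 × 10⁶ = 1155000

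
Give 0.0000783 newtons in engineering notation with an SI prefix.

= 78.3e-6 newtons; 1e-6 is micro.

78.3 micronewtons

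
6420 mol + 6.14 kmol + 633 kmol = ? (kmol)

645.56 kmol

In kmol:
  6420 mol = 6420e-3 kmol = 6.42
  6.14 kmol → 6.14
  633 kmol → 633
Sum: 6.42 + 6.14 + 633 = 645.56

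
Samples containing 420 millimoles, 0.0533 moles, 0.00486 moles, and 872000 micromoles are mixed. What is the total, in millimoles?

1350.16 millimoles

In millimoles:
  420 millimoles → 420
  0.0533 moles = 0.0533 × 10^3 millimoles = 53.3
  0.00486 moles = 0.00486 × 10^3 millimoles = 4.86
  872000 micromoles = 872000 × 10^-3 millimoles = 872
Sum: 420 + 53.3 + 4.86 + 872 = 1350.16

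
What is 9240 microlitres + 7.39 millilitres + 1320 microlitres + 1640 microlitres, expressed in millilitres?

In millilitres:
  9240 microlitres = 9240 × 10⁻³ millilitres = 9.24
  7.39 millilitres → 7.39
  1320 microlitres = 1320 × 10⁻³ millilitres = 1.32
  1640 microlitres = 1640 × 10⁻³ millilitres = 1.64
Sum: 9.24 + 7.39 + 1.32 + 1.64 = 19.59

19.59 millilitres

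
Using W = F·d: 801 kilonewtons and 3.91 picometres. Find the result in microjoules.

3.13191 microjoules

801 × 10^3 × 3.91 × 10^-12 = 3131.91 × 10^-9 J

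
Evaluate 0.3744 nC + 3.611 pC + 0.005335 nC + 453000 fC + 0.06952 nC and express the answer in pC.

In pC:
  0.3744 nC = 0.3744 × 10³ pC = 374.4
  3.611 pC → 3.611
  0.005335 nC = 0.005335 × 10³ pC = 5.335
  453000 fC = 453000 × 10⁻³ pC = 453
  0.06952 nC = 0.06952 × 10³ pC = 69.52
Sum: 374.4 + 3.611 + 5.335 + 453 + 69.52 = 905.866

905.866 pC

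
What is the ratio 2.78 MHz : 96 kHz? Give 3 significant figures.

29.0

(2.78 × 10⁶) / (96 × 10³) = 0.02896 × 10³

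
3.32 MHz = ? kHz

3320 kHz

mega = 10^6, kilo = 10^3; factor is 10^3.
3.32 × 10^3 = 3320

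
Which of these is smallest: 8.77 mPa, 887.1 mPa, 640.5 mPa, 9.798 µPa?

8.77 mPa = 0.00877 Pa
887.1 mPa = 0.8871 Pa
640.5 mPa = 0.6405 Pa
9.798 µPa = 0.000009798 Pa

9.798 µPa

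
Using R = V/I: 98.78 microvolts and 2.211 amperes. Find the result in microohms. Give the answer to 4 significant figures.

44.68 microohms

(98.78 × 10⁻⁶) / (2.211) = 44.6766 × 10⁻⁶ Ω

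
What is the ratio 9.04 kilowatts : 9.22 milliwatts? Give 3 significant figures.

980000

(9.04 × 10³) / (9.22 × 10⁻³) = 0.9805 × 10⁶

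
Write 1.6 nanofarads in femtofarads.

1600000 femtofarads

nano = 10^-9, femto = 10^-15; factor is 10^6.
1.6 × 10^6 = 1600000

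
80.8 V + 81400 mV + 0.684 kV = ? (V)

In V:
  80.8 V → 80.8
  81400 mV = 81400e-3 V = 81.4
  0.684 kV = 0.684e3 V = 684
Sum: 80.8 + 81.4 + 684 = 846.2

846.2 V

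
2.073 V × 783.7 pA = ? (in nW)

2.073 × 783.7e-12 = 1624.6101e-12 W

1.6246101 nW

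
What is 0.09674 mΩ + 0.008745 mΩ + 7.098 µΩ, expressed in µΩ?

112.583 µΩ

In µΩ:
  0.09674 mΩ = 0.09674 × 10³ µΩ = 96.74
  0.008745 mΩ = 0.008745 × 10³ µΩ = 8.745
  7.098 µΩ → 7.098
Sum: 96.74 + 8.745 + 7.098 = 112.583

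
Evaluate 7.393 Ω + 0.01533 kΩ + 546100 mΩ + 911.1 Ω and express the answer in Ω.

In Ω:
  7.393 Ω → 7.393
  0.01533 kΩ = 0.01533 × 10³ Ω = 15.33
  546100 mΩ = 546100 × 10⁻³ Ω = 546.1
  911.1 Ω → 911.1
Sum: 7.393 + 15.33 + 546.1 + 911.1 = 1479.923

1479.923 Ω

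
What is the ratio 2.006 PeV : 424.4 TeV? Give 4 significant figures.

4.727

(2.006 × 10¹⁵) / (424.4 × 10¹²) = 0.0047267 × 10³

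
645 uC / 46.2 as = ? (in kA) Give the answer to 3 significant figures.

14000000000 kA

(645e-6) / (46.2e-18) = 13.961e12 A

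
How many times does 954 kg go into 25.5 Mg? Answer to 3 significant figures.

(25.5e6) / (954e3) = 0.02673e3

26.7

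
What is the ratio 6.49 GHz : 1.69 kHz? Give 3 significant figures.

3840000

(6.49 × 10⁹) / (1.69 × 10³) = 3.84 × 10⁶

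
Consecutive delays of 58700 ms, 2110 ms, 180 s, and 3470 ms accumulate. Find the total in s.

244.28 s

In s:
  58700 ms = 58700e-3 s = 58.7
  2110 ms = 2110e-3 s = 2.11
  180 s → 180
  3470 ms = 3470e-3 s = 3.47
Sum: 58.7 + 2.11 + 180 + 3.47 = 244.28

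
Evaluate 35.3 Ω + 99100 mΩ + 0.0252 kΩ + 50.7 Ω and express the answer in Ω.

210.3 Ω

In Ω:
  35.3 Ω → 35.3
  99100 mΩ = 99100 × 10⁻³ Ω = 99.1
  0.0252 kΩ = 0.0252 × 10³ Ω = 25.2
  50.7 Ω → 50.7
Sum: 35.3 + 99.1 + 25.2 + 50.7 = 210.3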